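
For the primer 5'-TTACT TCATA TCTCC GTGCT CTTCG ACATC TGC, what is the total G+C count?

Counting bases: C=11, A=5, G=4, T=13
Total G or C: 4 + 11 = 15

15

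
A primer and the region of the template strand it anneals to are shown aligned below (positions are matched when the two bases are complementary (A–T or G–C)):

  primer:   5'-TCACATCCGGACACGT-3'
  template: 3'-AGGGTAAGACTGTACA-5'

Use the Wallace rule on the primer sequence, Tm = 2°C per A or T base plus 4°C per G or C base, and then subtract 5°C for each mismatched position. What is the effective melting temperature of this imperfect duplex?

Primer base counts: A=4, T=3, G=3, C=6 → A+T=7, G+C=9
Perfect-match Tm = 2(7) + 4(9) = 14 + 36 = 50°C
Mismatches (positions where the bases are not complementary): 4 (at positions 3, 7, 9, 14)
Effective Tm = 50 − 4×5 = 50 − 20 = 30°C

30°C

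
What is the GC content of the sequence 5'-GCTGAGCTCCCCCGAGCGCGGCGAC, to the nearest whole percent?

Scanning the sequence gives T=2, G=9, C=11, A=3.
G+C = 9 + 11 = 20 out of 25 bases
%GC = 20/25 × 100 = 80% ≈ 80%

80%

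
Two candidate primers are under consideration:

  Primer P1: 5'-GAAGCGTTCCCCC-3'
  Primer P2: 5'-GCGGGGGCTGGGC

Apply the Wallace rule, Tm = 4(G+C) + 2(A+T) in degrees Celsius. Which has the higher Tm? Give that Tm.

Primer P1: A+T=4, G+C=9 → Tm = 2(4)+4(9) = 44°C
Primer P2: A+T=1, G+C=12 → Tm = 2(1)+4(12) = 50°C
44°C vs 50°C → primer P2 is higher.

Primer P2, 50°C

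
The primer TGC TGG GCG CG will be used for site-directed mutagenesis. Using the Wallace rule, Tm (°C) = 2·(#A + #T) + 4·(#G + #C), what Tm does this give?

40°C

Scanning the sequence gives A=0, G=6, C=3, T=2.
AT pairs contribute 2, GC pairs contribute 9.
Tm = 4·9 + 2·2 = 36 + 4 = 40°C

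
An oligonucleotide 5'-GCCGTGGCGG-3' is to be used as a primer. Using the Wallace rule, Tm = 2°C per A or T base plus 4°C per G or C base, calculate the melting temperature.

Counting bases: G=6, A=0, T=1, C=3
AT pairs contribute 1, GC pairs contribute 9.
Tm = 4·9 + 2·1 = 36 + 2 = 38°C

38°C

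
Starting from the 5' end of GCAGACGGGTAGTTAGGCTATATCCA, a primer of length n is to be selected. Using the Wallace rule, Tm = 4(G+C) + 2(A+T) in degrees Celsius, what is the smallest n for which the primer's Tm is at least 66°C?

n = 22

First 21 bases: GCAGACGGGTAGTTAGGCTAT → Tm = 64°C (< 66°C)
First 22 bases: GCAGACGGGTAGTTAGGCTATA → Tm = 66°C (≥ 66°C)
Each additional base adds 2°C (A/T) or 4°C (G/C), so Tm is non-decreasing in n; n = 22 is the first length to reach 66°C.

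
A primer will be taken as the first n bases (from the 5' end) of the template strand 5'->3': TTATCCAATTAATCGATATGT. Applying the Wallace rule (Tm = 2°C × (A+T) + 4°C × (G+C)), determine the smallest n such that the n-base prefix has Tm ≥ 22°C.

First 8 bases: TTATCCAA → Tm = 20°C (< 22°C)
First 9 bases: TTATCCAAT → Tm = 22°C (≥ 22°C)
Since every base adds ≥2°C, Tm only increases with n, so the threshold is first crossed at n = 9.

n = 9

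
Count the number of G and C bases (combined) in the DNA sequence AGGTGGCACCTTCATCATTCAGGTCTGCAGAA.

16

Counting bases: T=8, A=8, G=8, C=8
G+C = 8 + 8 = 16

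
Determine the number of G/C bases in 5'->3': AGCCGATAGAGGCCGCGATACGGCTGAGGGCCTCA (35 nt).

Counting bases: T=4, A=8, C=10, G=13
Total G or C: 13 + 10 = 23

23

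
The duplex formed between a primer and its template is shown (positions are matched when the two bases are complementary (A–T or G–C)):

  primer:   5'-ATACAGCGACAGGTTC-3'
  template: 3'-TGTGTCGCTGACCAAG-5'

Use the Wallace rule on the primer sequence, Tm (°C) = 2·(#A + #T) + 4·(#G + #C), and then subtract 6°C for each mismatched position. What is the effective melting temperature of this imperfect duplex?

Primer base counts: A=5, T=3, G=4, C=4 → A+T=8, G+C=8
Perfect-match Tm = 2(8) + 4(8) = 16 + 32 = 48°C
Mismatches (positions where the bases are not complementary): 2 (at positions 2, 11)
Effective Tm = 48 − 2×6 = 48 − 12 = 36°C

36°C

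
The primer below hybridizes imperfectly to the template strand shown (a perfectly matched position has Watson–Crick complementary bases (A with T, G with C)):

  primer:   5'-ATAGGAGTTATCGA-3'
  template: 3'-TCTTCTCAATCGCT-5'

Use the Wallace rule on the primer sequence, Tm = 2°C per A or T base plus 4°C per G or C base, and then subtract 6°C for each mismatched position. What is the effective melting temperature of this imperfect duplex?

20°C

Primer base counts: A=5, T=4, G=4, C=1 → A+T=9, G+C=5
Perfect-match Tm = 2(9) + 4(5) = 18 + 20 = 38°C
Mismatches (positions where the bases are not complementary): 3 (at positions 2, 4, 11)
Effective Tm = 38 − 3×6 = 38 − 18 = 20°C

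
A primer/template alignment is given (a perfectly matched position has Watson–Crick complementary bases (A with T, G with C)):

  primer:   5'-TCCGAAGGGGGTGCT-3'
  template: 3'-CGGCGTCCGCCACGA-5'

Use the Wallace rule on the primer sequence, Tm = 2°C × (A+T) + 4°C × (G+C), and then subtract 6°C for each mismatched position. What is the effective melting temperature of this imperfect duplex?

32°C

Primer base counts: A=2, T=3, G=7, C=3 → A+T=5, G+C=10
Perfect-match Tm = 2(5) + 4(10) = 10 + 40 = 50°C
Mismatches (positions where the bases are not complementary): 3 (at positions 1, 5, 9)
Effective Tm = 50 − 3×6 = 50 − 18 = 32°C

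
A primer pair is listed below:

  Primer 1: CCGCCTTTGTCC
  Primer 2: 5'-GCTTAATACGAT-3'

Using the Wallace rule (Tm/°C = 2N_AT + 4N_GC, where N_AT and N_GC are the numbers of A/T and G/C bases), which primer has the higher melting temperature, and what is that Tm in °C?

Primer 1: A+T=4, G+C=8 → Tm = 2(4)+4(8) = 40°C
Primer 2: A+T=8, G+C=4 → Tm = 2(8)+4(4) = 32°C
40°C vs 32°C → primer 1 is higher.

Primer 1, 40°C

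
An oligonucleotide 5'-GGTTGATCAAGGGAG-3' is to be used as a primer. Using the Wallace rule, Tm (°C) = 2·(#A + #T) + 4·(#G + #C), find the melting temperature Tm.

46°C

A=4, C=1, T=3, G=7
AT pairs contribute 7, GC pairs contribute 8.
Tm = 2×7 + 4×8 = 46°C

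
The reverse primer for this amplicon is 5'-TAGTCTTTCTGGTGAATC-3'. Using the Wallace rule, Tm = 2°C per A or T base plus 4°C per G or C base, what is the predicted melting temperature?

Counting bases: C=3, T=8, A=3, G=4
So N_AT = 11 and N_GC = 7.
Tm = 4·7 + 2·11 = 28 + 22 = 50°C

50°C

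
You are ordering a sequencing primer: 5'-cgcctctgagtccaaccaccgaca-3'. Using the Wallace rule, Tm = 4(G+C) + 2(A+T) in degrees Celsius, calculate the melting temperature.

T=3, C=11, G=4, A=6
A+T = 9, G+C = 15
Tm = 2×9 + 4×15 = 78°C

78°C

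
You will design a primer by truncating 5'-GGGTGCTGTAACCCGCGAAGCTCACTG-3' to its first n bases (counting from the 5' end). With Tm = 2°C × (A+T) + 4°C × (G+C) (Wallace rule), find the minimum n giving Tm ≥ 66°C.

n = 20

First 19 bases: GGGTGCTGTAACCCGCGAA → Tm = 62°C (< 66°C)
First 20 bases: GGGTGCTGTAACCCGCGAAG → Tm = 66°C (≥ 66°C)
Since every base adds ≥2°C, Tm only increases with n, so the threshold is first crossed at n = 20.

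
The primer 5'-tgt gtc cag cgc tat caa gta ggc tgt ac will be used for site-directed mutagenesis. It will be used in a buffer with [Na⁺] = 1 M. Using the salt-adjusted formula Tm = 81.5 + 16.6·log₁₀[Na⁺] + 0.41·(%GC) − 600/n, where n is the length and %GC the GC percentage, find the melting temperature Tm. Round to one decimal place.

Length n = 29. Counting bases: A=6, T=8, G=8, C=7
G+C = 15, so %GC = 15/29 × 100 = 51.724%
Salt term: 16.6 × (0) = 0
GC term: 0.41 × 51.724 = 21.207; length term: −600/29 = −20.69
Tm = 81.5 + (0) + 21.207 − 20.69 = 82.017 → 82.0°C

82.0°C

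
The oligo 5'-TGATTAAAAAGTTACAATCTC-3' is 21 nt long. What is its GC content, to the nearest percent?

24%

G=2, A=9, C=3, T=7
G+C = 2 + 3 = 5 out of 21 bases
%GC = 5/21 × 100 = 23.81% ≈ 24%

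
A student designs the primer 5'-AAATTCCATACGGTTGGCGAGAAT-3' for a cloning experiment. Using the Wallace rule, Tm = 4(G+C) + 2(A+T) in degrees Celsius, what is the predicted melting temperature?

68°C

Counting bases: G=6, A=8, C=4, T=6
A+T = 14, G+C = 10
Tm = 2×14 + 4×10 = 68°C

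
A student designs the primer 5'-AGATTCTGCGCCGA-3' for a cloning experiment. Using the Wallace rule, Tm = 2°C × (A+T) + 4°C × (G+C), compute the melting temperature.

44°C

Counting bases: A=3, C=4, T=3, G=4
A+T = 6, G+C = 8
Tm = 2(6) + 4(8) = 12 + 32 = 44°C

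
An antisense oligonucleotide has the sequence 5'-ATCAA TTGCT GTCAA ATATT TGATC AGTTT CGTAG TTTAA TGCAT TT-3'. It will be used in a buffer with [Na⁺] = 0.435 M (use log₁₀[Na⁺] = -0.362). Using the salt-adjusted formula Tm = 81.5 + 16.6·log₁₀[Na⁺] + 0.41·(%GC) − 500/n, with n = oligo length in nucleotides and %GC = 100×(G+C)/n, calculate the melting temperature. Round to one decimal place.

76.2°C

Length n = 47. T=21, C=6, G=7, A=13
G+C = 13, so %GC = 13/47 × 100 = 27.66%
Salt term: 16.6 × (-0.362) = -6.009
GC term: 0.41 × 27.66 = 11.341; length term: −500/47 = −10.638
Tm = 81.5 + (-6.009) + 11.341 − 10.638 = 76.194 → 76.2°C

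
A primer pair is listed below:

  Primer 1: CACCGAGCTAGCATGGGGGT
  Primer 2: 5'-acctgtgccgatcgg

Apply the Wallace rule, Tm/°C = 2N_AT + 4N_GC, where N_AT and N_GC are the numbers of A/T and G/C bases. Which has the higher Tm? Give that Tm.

Primer 1, 66°C

Primer 1: A+T=7, G+C=13 → Tm = 2(7)+4(13) = 66°C
Primer 2: A+T=5, G+C=10 → Tm = 2(5)+4(10) = 50°C
66°C vs 50°C → primer 1 is higher.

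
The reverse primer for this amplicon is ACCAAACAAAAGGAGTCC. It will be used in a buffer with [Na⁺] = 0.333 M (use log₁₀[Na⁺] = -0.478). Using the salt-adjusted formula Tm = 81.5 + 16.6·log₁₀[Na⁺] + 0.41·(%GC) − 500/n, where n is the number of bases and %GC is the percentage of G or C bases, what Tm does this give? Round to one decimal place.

64.0°C

Length n = 18. Base counts: T=1, G=3, C=5, A=9
G+C = 8, so %GC = 8/18 × 100 = 44.444%
Salt term: 16.6 × (-0.478) = -7.935
GC term: 0.41 × 44.444 = 18.222; length term: −500/18 = −27.778
Tm = 81.5 + (-7.935) + 18.222 − 27.778 = 64.009 → 64.0°C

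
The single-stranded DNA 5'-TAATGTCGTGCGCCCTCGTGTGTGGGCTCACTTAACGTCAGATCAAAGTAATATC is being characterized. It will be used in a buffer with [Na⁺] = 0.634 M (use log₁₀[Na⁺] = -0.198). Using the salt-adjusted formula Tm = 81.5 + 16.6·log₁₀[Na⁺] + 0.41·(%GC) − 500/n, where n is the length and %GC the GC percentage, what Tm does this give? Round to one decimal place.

88.5°C

Length n = 55. Counting bases: C=13, T=16, A=13, G=13
G+C = 26, so %GC = 26/55 × 100 = 47.273%
Salt term: 16.6 × (-0.198) = -3.287
GC term: 0.41 × 47.273 = 19.382; length term: −500/55 = −9.091
Tm = 81.5 + (-3.287) + 19.382 − 9.091 = 88.504 → 88.5°C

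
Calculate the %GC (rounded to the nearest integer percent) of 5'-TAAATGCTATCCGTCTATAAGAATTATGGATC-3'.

Scanning the sequence gives A=11, C=5, T=11, G=5.
G+C = 5 + 5 = 10 out of 32 bases
%GC = 10/32 × 100 = 31.25% ≈ 31%

31%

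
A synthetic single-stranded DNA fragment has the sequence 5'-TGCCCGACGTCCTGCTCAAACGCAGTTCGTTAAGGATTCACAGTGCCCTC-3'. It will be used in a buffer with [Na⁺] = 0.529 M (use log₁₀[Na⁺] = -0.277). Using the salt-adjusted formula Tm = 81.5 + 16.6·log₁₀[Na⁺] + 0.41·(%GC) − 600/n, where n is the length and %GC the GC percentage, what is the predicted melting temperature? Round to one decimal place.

87.9°C

Length n = 50. G=11, T=12, C=17, A=10
G+C = 28, so %GC = 28/50 × 100 = 56%
Salt term: 16.6 × (-0.277) = -4.598
GC term: 0.41 × 56 = 22.96; length term: −600/50 = −12
Tm = 81.5 + (-4.598) + 22.96 − 12 = 87.862 → 87.9°C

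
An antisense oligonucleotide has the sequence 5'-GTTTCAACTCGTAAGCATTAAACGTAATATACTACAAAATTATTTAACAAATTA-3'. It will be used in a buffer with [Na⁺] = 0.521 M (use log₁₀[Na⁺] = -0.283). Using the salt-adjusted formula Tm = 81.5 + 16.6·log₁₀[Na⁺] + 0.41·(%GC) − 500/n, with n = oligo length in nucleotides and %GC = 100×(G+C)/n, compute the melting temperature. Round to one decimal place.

76.7°C

Length n = 54. Scanning the sequence gives A=24, C=8, G=4, T=18.
G+C = 12, so %GC = 12/54 × 100 = 22.222%
Salt term: 16.6 × (-0.283) = -4.698
GC term: 0.41 × 22.222 = 9.111; length term: −500/54 = −9.259
Tm = 81.5 + (-4.698) + 9.111 − 9.259 = 76.654 → 76.7°C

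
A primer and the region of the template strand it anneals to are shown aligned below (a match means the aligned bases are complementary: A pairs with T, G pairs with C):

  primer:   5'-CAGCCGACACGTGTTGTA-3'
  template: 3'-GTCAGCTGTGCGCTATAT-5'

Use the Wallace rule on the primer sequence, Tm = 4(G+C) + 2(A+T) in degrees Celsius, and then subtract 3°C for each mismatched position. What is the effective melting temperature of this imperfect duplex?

44°C

Primer base counts: A=4, T=4, G=5, C=5 → A+T=8, G+C=10
Perfect-match Tm = 2(8) + 4(10) = 16 + 40 = 56°C
Mismatches (positions where the bases are not complementary): 4 (at positions 4, 12, 14, 16)
Effective Tm = 56 − 4×3 = 56 − 12 = 44°C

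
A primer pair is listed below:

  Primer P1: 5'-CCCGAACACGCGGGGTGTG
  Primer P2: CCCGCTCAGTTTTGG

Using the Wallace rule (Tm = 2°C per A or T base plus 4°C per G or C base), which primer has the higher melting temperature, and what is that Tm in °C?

Primer P1: A+T=5, G+C=14 → Tm = 2(5)+4(14) = 66°C
Primer P2: A+T=6, G+C=9 → Tm = 2(6)+4(9) = 48°C
66°C vs 48°C → primer P1 is higher.

Primer P1, 66°C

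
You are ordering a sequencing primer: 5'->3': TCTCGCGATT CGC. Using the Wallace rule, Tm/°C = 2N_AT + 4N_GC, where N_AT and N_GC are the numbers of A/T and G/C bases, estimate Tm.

42°C

Counting bases: C=5, G=3, T=4, A=1
AT pairs contribute 5, GC pairs contribute 8.
Tm = 2×5 + 4×8 = 42°C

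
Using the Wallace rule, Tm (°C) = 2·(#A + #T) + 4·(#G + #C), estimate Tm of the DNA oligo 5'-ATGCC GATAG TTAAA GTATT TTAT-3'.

Base counts: G=4, T=10, C=2, A=8
AT pairs contribute 18, GC pairs contribute 6.
Tm = 2(18) + 4(6) = 36 + 24 = 60°C

60°C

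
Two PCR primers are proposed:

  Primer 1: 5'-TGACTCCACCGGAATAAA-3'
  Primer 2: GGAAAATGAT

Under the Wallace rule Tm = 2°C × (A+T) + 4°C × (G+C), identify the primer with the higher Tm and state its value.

Primer 1: A+T=10, G+C=8 → Tm = 2(10)+4(8) = 52°C
Primer 2: A+T=7, G+C=3 → Tm = 2(7)+4(3) = 26°C
52°C vs 26°C → primer 1 is higher.

Primer 1, 52°C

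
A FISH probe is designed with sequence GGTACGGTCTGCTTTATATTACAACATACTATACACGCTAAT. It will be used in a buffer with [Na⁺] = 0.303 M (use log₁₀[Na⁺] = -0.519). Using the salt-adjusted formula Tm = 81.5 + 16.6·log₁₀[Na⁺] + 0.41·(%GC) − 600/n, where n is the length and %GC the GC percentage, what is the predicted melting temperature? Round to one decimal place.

73.2°C

Length n = 42. Counting bases: A=13, C=9, G=6, T=14
G+C = 15, so %GC = 15/42 × 100 = 35.714%
Salt term: 16.6 × (-0.519) = -8.615
GC term: 0.41 × 35.714 = 14.643; length term: −600/42 = −14.286
Tm = 81.5 + (-8.615) + 14.643 − 14.286 = 73.242 → 73.2°C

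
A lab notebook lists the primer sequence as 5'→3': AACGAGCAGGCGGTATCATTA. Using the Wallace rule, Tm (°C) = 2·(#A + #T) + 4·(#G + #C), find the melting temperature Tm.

62°C

Counting bases: C=4, G=6, T=4, A=7
So N_AT = 11 and N_GC = 10.
Tm = 2×11 + 4×10 = 62°C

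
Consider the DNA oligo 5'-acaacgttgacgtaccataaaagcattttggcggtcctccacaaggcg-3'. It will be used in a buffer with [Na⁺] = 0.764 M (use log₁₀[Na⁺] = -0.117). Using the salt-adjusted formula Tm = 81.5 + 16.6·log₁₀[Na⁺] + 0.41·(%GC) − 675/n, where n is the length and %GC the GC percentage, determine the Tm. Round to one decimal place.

86.0°C

Length n = 48. Scanning the sequence gives G=11, T=10, A=14, C=13.
G+C = 24, so %GC = 24/48 × 100 = 50%
Salt term: 16.6 × (-0.117) = -1.942
GC term: 0.41 × 50 = 20.5; length term: −675/48 = −14.062
Tm = 81.5 + (-1.942) + 20.5 − 14.062 = 85.996 → 86.0°C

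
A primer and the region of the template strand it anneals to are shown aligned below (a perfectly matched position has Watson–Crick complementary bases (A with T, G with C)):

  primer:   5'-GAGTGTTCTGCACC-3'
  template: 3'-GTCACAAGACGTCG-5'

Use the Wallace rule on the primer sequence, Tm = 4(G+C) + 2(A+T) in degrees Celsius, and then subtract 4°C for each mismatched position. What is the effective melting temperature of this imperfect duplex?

36°C

Primer base counts: A=2, T=4, G=4, C=4 → A+T=6, G+C=8
Perfect-match Tm = 2(6) + 4(8) = 12 + 32 = 44°C
Mismatches (positions where the bases are not complementary): 2 (at positions 1, 13)
Effective Tm = 44 − 2×4 = 44 − 8 = 36°C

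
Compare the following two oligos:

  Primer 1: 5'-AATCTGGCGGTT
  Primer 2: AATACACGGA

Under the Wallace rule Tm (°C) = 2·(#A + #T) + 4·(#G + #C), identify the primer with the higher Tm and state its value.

Primer 1: A+T=6, G+C=6 → Tm = 2(6)+4(6) = 36°C
Primer 2: A+T=6, G+C=4 → Tm = 2(6)+4(4) = 28°C
36°C vs 28°C → primer 1 is higher.

Primer 1, 36°C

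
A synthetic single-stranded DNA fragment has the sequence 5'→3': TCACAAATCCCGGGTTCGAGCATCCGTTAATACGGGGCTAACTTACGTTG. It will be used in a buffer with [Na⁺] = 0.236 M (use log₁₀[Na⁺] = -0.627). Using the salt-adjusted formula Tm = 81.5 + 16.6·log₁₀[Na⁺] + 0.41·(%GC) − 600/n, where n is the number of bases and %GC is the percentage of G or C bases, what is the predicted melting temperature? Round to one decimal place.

Length n = 50. Scanning the sequence gives A=12, T=13, C=13, G=12.
G+C = 25, so %GC = 25/50 × 100 = 50%
Salt term: 16.6 × (-0.627) = -10.408
GC term: 0.41 × 50 = 20.5; length term: −600/50 = −12
Tm = 81.5 + (-10.408) + 20.5 − 12 = 79.592 → 79.6°C

79.6°C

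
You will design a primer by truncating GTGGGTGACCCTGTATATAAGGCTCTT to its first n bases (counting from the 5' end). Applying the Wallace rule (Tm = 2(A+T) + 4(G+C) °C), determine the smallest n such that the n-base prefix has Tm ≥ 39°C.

First 11 bases: GTGGGTGACCC → Tm = 38°C (< 39°C)
First 12 bases: GTGGGTGACCCT → Tm = 40°C (≥ 39°C)
Since every base adds ≥2°C, Tm only increases with n, so the threshold is first crossed at n = 12.

n = 12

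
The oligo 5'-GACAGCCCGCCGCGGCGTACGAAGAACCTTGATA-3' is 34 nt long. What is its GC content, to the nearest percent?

Scanning the sequence gives G=10, C=11, A=9, T=4.
G+C = 10 + 11 = 21 out of 34 bases
%GC = 21/34 × 100 = 61.76% ≈ 62%

62%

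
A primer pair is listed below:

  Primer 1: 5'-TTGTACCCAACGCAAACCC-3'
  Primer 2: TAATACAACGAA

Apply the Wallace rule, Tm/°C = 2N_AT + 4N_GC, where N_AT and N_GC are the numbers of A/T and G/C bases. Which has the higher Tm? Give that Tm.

Primer 1, 58°C

Primer 1: A+T=9, G+C=10 → Tm = 2(9)+4(10) = 58°C
Primer 2: A+T=9, G+C=3 → Tm = 2(9)+4(3) = 30°C
58°C vs 30°C → primer 1 is higher.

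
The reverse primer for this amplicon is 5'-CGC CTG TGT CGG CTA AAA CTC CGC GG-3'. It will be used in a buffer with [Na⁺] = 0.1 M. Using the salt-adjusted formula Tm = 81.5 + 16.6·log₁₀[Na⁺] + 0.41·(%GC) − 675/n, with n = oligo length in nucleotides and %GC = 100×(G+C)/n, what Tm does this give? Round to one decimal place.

Length n = 26. Scanning the sequence gives G=8, C=9, T=5, A=4.
G+C = 17, so %GC = 17/26 × 100 = 65.385%
Salt term: 16.6 × (-1) = -16.6
GC term: 0.41 × 65.385 = 26.808; length term: −675/26 = −25.962
Tm = 81.5 + (-16.6) + 26.808 − 25.962 = 65.746 → 65.7°C

65.7°C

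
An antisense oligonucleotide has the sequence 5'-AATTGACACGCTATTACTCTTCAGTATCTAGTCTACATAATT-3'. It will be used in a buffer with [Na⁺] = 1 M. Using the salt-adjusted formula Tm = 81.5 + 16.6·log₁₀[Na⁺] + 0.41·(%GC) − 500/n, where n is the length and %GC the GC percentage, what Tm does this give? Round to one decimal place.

82.3°C

Length n = 42. Scanning the sequence gives G=4, A=13, C=9, T=16.
G+C = 13, so %GC = 13/42 × 100 = 30.952%
Salt term: 16.6 × (0) = 0
GC term: 0.41 × 30.952 = 12.69; length term: −500/42 = −11.905
Tm = 81.5 + (0) + 12.69 − 11.905 = 82.285 → 82.3°C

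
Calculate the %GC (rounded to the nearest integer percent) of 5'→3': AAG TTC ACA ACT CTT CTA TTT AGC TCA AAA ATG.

Counting bases: G=3, C=7, T=11, A=12
G+C = 3 + 7 = 10 out of 33 bases
%GC = 10/33 × 100 = 30.3% ≈ 30%

30%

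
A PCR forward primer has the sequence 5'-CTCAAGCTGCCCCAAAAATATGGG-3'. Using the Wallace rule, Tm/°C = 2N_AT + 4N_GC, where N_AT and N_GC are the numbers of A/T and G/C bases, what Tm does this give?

T=4, C=7, A=8, G=5
AT pairs contribute 12, GC pairs contribute 12.
Tm = 2×12 + 4×12 = 72°C

72°C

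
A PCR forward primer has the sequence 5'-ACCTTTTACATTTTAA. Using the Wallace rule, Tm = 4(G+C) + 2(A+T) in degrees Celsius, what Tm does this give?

Counting bases: T=8, G=0, A=5, C=3
So N_AT = 13 and N_GC = 3.
Tm = 2(13) + 4(3) = 26 + 12 = 38°C

38°C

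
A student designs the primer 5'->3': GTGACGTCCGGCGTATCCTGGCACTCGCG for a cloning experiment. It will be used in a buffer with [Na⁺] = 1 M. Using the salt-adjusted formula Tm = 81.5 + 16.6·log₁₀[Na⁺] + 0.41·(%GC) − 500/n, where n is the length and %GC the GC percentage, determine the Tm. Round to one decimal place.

92.5°C

Length n = 29. T=6, A=3, C=10, G=10
G+C = 20, so %GC = 20/29 × 100 = 68.966%
Salt term: 16.6 × (0) = 0
GC term: 0.41 × 68.966 = 28.276; length term: −500/29 = −17.241
Tm = 81.5 + (0) + 28.276 − 17.241 = 92.535 → 92.5°C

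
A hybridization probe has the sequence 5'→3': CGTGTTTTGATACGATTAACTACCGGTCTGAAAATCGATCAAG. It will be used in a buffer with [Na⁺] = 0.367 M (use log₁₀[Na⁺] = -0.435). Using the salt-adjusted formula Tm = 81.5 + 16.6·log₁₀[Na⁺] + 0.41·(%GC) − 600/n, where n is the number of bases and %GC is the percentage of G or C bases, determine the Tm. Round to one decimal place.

76.5°C

Length n = 43. Base counts: C=8, T=13, G=9, A=13
G+C = 17, so %GC = 17/43 × 100 = 39.535%
Salt term: 16.6 × (-0.435) = -7.221
GC term: 0.41 × 39.535 = 16.209; length term: −600/43 = −13.953
Tm = 81.5 + (-7.221) + 16.209 − 13.953 = 76.535 → 76.5°C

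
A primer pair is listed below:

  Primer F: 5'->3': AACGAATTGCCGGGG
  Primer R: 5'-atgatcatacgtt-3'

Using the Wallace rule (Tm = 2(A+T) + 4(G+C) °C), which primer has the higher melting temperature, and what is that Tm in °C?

Primer F, 48°C

Primer F: A+T=6, G+C=9 → Tm = 2(6)+4(9) = 48°C
Primer R: A+T=9, G+C=4 → Tm = 2(9)+4(4) = 34°C
48°C vs 34°C → primer F is higher.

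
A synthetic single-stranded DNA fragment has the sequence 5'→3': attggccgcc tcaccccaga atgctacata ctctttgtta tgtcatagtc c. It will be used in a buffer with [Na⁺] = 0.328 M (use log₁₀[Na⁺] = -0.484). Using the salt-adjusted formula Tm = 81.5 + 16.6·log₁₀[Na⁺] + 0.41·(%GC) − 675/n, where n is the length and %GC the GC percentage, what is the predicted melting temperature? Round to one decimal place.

79.5°C

Length n = 51. C=16, G=8, A=11, T=16
G+C = 24, so %GC = 24/51 × 100 = 47.059%
Salt term: 16.6 × (-0.484) = -8.034
GC term: 0.41 × 47.059 = 19.294; length term: −675/51 = −13.235
Tm = 81.5 + (-8.034) + 19.294 − 13.235 = 79.525 → 79.5°C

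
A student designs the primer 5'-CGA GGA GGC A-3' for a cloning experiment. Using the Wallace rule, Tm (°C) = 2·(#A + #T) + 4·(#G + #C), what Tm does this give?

34°C

Base counts: A=3, G=5, C=2, T=0
AT pairs contribute 3, GC pairs contribute 7.
Tm = 4·7 + 2·3 = 28 + 6 = 34°C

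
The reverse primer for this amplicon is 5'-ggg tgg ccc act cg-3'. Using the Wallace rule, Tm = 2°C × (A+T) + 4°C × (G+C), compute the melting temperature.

Counting bases: G=6, C=5, T=2, A=1
So N_AT = 3 and N_GC = 11.
Tm = 4·11 + 2·3 = 44 + 6 = 50°C

50°C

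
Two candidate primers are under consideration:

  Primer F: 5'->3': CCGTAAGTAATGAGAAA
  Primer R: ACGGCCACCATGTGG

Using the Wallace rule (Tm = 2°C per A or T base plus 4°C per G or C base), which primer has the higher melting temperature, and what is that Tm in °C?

Primer R, 50°C

Primer F: A+T=11, G+C=6 → Tm = 2(11)+4(6) = 46°C
Primer R: A+T=5, G+C=10 → Tm = 2(5)+4(10) = 50°C
46°C vs 50°C → primer R is higher.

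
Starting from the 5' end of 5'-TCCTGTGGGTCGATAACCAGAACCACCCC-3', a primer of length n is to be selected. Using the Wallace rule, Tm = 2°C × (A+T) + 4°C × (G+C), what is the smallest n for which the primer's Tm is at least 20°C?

First 6 bases: TCCTGT → Tm = 18°C (< 20°C)
First 7 bases: TCCTGTG → Tm = 22°C (≥ 20°C)
Each additional base adds 2°C (A/T) or 4°C (G/C), so Tm is non-decreasing in n; n = 7 is the first length to reach 20°C.

n = 7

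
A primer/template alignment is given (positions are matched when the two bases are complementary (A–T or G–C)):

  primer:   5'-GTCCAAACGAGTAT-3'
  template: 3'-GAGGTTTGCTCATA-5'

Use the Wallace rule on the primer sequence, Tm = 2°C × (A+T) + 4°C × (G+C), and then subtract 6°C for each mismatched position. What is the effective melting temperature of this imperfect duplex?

34°C

Primer base counts: A=5, T=3, G=3, C=3 → A+T=8, G+C=6
Perfect-match Tm = 2(8) + 4(6) = 16 + 24 = 40°C
Mismatches (positions where the bases are not complementary): 1 (at position 1)
Effective Tm = 40 − 1×6 = 40 − 6 = 34°C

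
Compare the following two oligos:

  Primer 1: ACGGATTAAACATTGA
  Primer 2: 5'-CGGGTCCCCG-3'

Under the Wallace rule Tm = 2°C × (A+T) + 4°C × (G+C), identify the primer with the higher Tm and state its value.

Primer 1, 42°C

Primer 1: A+T=11, G+C=5 → Tm = 2(11)+4(5) = 42°C
Primer 2: A+T=1, G+C=9 → Tm = 2(1)+4(9) = 38°C
42°C vs 38°C → primer 1 is higher.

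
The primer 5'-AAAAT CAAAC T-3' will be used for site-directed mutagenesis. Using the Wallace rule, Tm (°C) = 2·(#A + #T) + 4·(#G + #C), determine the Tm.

26°C

C=2, T=2, G=0, A=7
A+T = 9, G+C = 2
Tm = 2(9) + 4(2) = 18 + 8 = 26°C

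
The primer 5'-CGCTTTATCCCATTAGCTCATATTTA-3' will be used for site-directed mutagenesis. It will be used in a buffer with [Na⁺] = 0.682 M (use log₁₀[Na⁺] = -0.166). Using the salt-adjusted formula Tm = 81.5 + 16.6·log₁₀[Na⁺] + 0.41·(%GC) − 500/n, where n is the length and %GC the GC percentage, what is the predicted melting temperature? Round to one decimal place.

Length n = 26. C=7, G=2, A=6, T=11
G+C = 9, so %GC = 9/26 × 100 = 34.615%
Salt term: 16.6 × (-0.166) = -2.756
GC term: 0.41 × 34.615 = 14.192; length term: −500/26 = −19.231
Tm = 81.5 + (-2.756) + 14.192 − 19.231 = 73.705 → 73.7°C

73.7°C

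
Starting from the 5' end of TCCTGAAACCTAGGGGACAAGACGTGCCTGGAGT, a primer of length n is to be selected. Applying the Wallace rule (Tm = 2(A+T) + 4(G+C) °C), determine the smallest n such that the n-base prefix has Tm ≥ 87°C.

n = 28

First 27 bases: TCCTGAAACCTAGGGGACAAGACGTGC → Tm = 84°C (< 87°C)
First 28 bases: TCCTGAAACCTAGGGGACAAGACGTGCC → Tm = 88°C (≥ 87°C)
Since every base adds ≥2°C, Tm only increases with n, so the threshold is first crossed at n = 28.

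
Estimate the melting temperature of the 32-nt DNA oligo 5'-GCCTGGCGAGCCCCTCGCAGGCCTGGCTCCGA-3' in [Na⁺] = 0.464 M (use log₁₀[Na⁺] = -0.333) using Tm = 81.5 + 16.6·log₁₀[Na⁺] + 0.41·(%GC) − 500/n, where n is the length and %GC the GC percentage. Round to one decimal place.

92.4°C

Length n = 32. T=4, C=14, G=11, A=3
G+C = 25, so %GC = 25/32 × 100 = 78.125%
Salt term: 16.6 × (-0.333) = -5.528
GC term: 0.41 × 78.125 = 32.031; length term: −500/32 = −15.625
Tm = 81.5 + (-5.528) + 32.031 − 15.625 = 92.378 → 92.4°C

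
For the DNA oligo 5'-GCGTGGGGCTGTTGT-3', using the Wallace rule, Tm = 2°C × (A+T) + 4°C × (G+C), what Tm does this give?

Base counts: G=8, A=0, C=2, T=5
A+T = 5, G+C = 10
Tm = 2(5) + 4(10) = 10 + 40 = 50°C

50°C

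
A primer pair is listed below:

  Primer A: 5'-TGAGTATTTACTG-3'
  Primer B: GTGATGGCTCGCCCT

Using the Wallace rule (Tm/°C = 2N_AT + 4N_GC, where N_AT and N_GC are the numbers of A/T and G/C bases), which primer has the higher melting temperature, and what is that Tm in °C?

Primer A: A+T=9, G+C=4 → Tm = 2(9)+4(4) = 34°C
Primer B: A+T=5, G+C=10 → Tm = 2(5)+4(10) = 50°C
34°C vs 50°C → primer B is higher.

Primer B, 50°C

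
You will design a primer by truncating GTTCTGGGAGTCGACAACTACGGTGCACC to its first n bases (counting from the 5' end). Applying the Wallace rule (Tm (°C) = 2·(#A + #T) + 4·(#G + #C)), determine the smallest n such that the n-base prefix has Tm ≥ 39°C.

First 12 bases: GTTCTGGGAGTC → Tm = 38°C (< 39°C)
First 13 bases: GTTCTGGGAGTCG → Tm = 42°C (≥ 39°C)
Each additional base adds 2°C (A/T) or 4°C (G/C), so Tm is non-decreasing in n; n = 13 is the first length to reach 39°C.

n = 13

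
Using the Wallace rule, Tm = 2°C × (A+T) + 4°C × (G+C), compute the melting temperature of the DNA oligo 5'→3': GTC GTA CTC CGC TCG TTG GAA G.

Base counts: A=3, G=7, C=6, T=6
So N_AT = 9 and N_GC = 13.
Tm = 2×9 + 4×13 = 70°C

70°C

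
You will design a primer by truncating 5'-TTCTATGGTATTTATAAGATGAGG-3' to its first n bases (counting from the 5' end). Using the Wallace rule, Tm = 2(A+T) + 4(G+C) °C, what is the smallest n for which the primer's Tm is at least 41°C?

First 17 bases: TTCTATGGTATTTATAA → Tm = 40°C (< 41°C)
First 18 bases: TTCTATGGTATTTATAAG → Tm = 44°C (≥ 41°C)
Each additional base adds 2°C (A/T) or 4°C (G/C), so Tm is non-decreasing in n; n = 18 is the first length to reach 41°C.

n = 18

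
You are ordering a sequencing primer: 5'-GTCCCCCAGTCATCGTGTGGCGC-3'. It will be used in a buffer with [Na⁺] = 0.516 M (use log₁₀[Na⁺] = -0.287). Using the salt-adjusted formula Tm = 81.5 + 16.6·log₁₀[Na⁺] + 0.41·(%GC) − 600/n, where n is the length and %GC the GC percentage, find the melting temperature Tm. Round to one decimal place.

79.2°C

Length n = 23. G=7, C=9, T=5, A=2
G+C = 16, so %GC = 16/23 × 100 = 69.565%
Salt term: 16.6 × (-0.287) = -4.764
GC term: 0.41 × 69.565 = 28.522; length term: −600/23 = −26.087
Tm = 81.5 + (-4.764) + 28.522 − 26.087 = 79.171 → 79.2°C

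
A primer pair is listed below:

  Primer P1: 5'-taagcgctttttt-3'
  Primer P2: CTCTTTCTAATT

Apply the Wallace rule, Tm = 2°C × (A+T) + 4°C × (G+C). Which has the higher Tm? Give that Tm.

Primer P1: A+T=9, G+C=4 → Tm = 2(9)+4(4) = 34°C
Primer P2: A+T=9, G+C=3 → Tm = 2(9)+4(3) = 30°C
34°C vs 30°C → primer P1 is higher.

Primer P1, 34°C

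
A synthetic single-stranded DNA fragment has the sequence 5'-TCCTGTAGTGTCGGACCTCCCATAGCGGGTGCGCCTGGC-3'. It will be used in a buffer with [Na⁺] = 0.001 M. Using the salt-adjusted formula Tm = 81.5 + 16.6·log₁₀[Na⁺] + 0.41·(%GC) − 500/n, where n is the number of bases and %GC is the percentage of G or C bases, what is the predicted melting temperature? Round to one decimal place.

46.2°C

Length n = 39. Counting bases: A=4, T=9, G=13, C=13
G+C = 26, so %GC = 26/39 × 100 = 66.667%
Salt term: 16.6 × (-3) = -49.8
GC term: 0.41 × 66.667 = 27.333; length term: −500/39 = −12.821
Tm = 81.5 + (-49.8) + 27.333 − 12.821 = 46.212 → 46.2°C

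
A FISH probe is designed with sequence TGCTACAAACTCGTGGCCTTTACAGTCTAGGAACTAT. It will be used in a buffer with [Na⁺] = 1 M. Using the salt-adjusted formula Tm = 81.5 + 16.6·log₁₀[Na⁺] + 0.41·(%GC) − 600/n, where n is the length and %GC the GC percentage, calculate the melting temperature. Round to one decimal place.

83.0°C

Length n = 37. Base counts: C=9, A=10, T=11, G=7
G+C = 16, so %GC = 16/37 × 100 = 43.243%
Salt term: 16.6 × (0) = 0
GC term: 0.41 × 43.243 = 17.73; length term: −600/37 = −16.216
Tm = 81.5 + (0) + 17.73 − 16.216 = 83.014 → 83.0°C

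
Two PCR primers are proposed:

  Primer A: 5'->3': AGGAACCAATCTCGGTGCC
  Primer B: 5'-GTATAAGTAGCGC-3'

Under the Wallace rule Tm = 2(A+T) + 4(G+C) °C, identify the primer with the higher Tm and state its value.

Primer A, 60°C

Primer A: A+T=8, G+C=11 → Tm = 2(8)+4(11) = 60°C
Primer B: A+T=7, G+C=6 → Tm = 2(7)+4(6) = 38°C
60°C vs 38°C → primer A is higher.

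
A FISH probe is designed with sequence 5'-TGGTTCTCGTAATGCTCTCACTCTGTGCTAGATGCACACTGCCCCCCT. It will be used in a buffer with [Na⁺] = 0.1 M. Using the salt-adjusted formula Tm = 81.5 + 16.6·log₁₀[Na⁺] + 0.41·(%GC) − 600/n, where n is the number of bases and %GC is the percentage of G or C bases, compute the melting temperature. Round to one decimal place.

Length n = 48. T=15, A=7, C=17, G=9
G+C = 26, so %GC = 26/48 × 100 = 54.167%
Salt term: 16.6 × (-1) = -16.6
GC term: 0.41 × 54.167 = 22.208; length term: −600/48 = −12.5
Tm = 81.5 + (-16.6) + 22.208 − 12.5 = 74.608 → 74.6°C

74.6°C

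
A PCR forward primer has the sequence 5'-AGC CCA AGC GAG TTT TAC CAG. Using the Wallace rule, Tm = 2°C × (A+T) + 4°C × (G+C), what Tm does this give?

Counting bases: A=6, G=5, T=4, C=6
So N_AT = 10 and N_GC = 11.
Tm = 2(10) + 4(11) = 20 + 44 = 64°C

64°C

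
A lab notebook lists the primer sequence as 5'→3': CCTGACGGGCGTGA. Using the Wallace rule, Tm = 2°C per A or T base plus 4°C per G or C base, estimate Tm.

48°C

Scanning the sequence gives C=4, A=2, T=2, G=6.
AT pairs contribute 4, GC pairs contribute 10.
Tm = 2×4 + 4×10 = 48°C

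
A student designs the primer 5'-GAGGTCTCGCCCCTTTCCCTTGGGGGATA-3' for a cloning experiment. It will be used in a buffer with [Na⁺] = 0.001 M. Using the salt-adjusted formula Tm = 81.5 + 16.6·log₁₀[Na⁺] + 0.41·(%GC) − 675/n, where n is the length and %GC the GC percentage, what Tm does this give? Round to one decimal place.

33.9°C

Length n = 29. A=3, C=9, G=9, T=8
G+C = 18, so %GC = 18/29 × 100 = 62.069%
Salt term: 16.6 × (-3) = -49.8
GC term: 0.41 × 62.069 = 25.448; length term: −675/29 = −23.276
Tm = 81.5 + (-49.8) + 25.448 − 23.276 = 33.872 → 33.9°C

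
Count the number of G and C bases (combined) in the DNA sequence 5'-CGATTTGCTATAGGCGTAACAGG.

Counting bases: C=4, G=7, A=6, T=6
G+C = 7 + 4 = 11

11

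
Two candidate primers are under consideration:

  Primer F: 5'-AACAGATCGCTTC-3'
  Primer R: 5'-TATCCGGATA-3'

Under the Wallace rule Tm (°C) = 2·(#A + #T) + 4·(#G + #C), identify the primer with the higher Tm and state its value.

Primer F, 38°C

Primer F: A+T=7, G+C=6 → Tm = 2(7)+4(6) = 38°C
Primer R: A+T=6, G+C=4 → Tm = 2(6)+4(4) = 28°C
38°C vs 28°C → primer F is higher.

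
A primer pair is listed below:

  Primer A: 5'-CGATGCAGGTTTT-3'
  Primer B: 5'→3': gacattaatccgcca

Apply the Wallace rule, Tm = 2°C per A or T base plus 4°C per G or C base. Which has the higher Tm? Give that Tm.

Primer A: A+T=7, G+C=6 → Tm = 2(7)+4(6) = 38°C
Primer B: A+T=8, G+C=7 → Tm = 2(8)+4(7) = 44°C
38°C vs 44°C → primer B is higher.

Primer B, 44°C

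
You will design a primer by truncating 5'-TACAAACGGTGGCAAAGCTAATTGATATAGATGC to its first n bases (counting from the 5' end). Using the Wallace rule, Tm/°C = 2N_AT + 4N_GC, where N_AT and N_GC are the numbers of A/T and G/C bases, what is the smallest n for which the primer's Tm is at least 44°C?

n = 15

First 14 bases: TACAAACGGTGGCA → Tm = 42°C (< 44°C)
First 15 bases: TACAAACGGTGGCAA → Tm = 44°C (≥ 44°C)
Since every base adds ≥2°C, Tm only increases with n, so the threshold is first crossed at n = 15.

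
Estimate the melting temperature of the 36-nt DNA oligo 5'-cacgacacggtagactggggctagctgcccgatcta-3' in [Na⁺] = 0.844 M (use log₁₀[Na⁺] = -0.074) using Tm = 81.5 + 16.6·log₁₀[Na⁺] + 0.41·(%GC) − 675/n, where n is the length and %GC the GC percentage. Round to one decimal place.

Length n = 36. Base counts: A=8, G=11, T=6, C=11
G+C = 22, so %GC = 22/36 × 100 = 61.111%
Salt term: 16.6 × (-0.074) = -1.228
GC term: 0.41 × 61.111 = 25.056; length term: −675/36 = −18.75
Tm = 81.5 + (-1.228) + 25.056 − 18.75 = 86.578 → 86.6°C

86.6°C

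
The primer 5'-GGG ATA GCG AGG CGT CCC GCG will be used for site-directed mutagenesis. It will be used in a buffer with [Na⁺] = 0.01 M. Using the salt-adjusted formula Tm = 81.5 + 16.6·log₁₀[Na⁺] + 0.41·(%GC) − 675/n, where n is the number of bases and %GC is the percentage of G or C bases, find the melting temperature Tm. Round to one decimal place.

47.4°C

Length n = 21. Counting bases: C=6, T=2, G=10, A=3
G+C = 16, so %GC = 16/21 × 100 = 76.19%
Salt term: 16.6 × (-2) = -33.2
GC term: 0.41 × 76.19 = 31.238; length term: −675/21 = −32.143
Tm = 81.5 + (-33.2) + 31.238 − 32.143 = 47.395 → 47.4°C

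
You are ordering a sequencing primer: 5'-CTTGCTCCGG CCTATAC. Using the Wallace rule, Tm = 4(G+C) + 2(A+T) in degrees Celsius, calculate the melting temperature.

Counting bases: C=7, T=5, A=2, G=3
A+T = 7, G+C = 10
Tm = 2(7) + 4(10) = 14 + 40 = 54°C

54°C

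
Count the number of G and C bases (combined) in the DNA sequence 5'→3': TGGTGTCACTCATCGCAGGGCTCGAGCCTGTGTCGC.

23

A=4, C=11, G=12, T=9
Total G or C: 12 + 11 = 23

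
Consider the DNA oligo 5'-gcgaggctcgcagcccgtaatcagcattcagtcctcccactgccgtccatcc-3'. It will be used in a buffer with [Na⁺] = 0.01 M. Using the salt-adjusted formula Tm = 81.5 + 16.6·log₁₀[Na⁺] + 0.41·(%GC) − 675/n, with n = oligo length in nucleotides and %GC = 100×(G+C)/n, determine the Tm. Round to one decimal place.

61.3°C

Length n = 52. Base counts: G=11, C=22, T=10, A=9
G+C = 33, so %GC = 33/52 × 100 = 63.462%
Salt term: 16.6 × (-2) = -33.2
GC term: 0.41 × 63.462 = 26.019; length term: −675/52 = −12.981
Tm = 81.5 + (-33.2) + 26.019 − 12.981 = 61.338 → 61.3°C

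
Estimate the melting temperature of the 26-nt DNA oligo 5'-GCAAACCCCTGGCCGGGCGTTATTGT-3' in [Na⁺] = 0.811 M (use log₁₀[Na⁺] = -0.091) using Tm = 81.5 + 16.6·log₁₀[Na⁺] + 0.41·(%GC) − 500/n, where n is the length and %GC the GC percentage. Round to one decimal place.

Length n = 26. Counting bases: T=6, G=8, A=4, C=8
G+C = 16, so %GC = 16/26 × 100 = 61.538%
Salt term: 16.6 × (-0.091) = -1.511
GC term: 0.41 × 61.538 = 25.231; length term: −500/26 = −19.231
Tm = 81.5 + (-1.511) + 25.231 − 19.231 = 85.989 → 86.0°C

86.0°C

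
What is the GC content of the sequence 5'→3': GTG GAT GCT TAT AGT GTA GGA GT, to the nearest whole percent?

C=1, T=8, A=5, G=9
G+C = 9 + 1 = 10 out of 23 bases
%GC = 10/23 × 100 = 43.48% ≈ 43%

43%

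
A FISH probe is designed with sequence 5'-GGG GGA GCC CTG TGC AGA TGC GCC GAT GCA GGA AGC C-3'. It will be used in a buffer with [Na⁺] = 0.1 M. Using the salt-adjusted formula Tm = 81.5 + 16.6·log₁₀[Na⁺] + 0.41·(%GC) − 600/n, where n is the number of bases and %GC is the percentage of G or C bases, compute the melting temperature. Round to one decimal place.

Length n = 37. A=7, G=16, T=4, C=10
G+C = 26, so %GC = 26/37 × 100 = 70.27%
Salt term: 16.6 × (-1) = -16.6
GC term: 0.41 × 70.27 = 28.811; length term: −600/37 = −16.216
Tm = 81.5 + (-16.6) + 28.811 − 16.216 = 77.495 → 77.5°C

77.5°C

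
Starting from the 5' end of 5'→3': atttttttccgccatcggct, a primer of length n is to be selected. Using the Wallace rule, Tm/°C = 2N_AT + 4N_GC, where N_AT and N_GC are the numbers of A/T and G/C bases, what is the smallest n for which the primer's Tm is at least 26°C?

First 10 bases: ATTTTTTTCC → Tm = 24°C (< 26°C)
First 11 bases: ATTTTTTTCCG → Tm = 28°C (≥ 26°C)
Each additional base adds 2°C (A/T) or 4°C (G/C), so Tm is non-decreasing in n; n = 11 is the first length to reach 26°C.

n = 11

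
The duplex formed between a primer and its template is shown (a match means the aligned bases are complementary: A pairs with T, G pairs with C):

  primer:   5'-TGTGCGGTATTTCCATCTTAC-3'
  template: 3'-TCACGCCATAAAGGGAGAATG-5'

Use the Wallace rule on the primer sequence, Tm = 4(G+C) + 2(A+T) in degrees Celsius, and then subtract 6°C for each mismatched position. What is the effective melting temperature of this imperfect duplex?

48°C

Primer base counts: A=3, T=9, G=4, C=5 → A+T=12, G+C=9
Perfect-match Tm = 2(12) + 4(9) = 24 + 36 = 60°C
Mismatches (positions where the bases are not complementary): 2 (at positions 1, 15)
Effective Tm = 60 − 2×6 = 60 − 12 = 48°C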